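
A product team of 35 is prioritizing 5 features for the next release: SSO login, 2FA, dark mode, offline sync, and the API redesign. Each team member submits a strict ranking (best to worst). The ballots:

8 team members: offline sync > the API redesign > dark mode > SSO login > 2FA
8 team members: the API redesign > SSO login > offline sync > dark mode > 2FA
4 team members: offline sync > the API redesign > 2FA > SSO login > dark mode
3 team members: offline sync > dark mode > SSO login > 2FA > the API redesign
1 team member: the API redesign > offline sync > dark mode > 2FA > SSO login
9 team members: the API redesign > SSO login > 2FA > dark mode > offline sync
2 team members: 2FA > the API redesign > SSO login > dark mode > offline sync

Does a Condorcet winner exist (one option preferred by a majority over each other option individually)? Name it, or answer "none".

the API redesign

the API redesign vs SSO login: 32–3 for the API redesign.
the API redesign vs 2FA: 30–5 for the API redesign.
the API redesign vs dark mode: 32–3 for the API redesign.
the API redesign vs offline sync: 20–15 for the API redesign.
the API redesign beats every other option head-to-head.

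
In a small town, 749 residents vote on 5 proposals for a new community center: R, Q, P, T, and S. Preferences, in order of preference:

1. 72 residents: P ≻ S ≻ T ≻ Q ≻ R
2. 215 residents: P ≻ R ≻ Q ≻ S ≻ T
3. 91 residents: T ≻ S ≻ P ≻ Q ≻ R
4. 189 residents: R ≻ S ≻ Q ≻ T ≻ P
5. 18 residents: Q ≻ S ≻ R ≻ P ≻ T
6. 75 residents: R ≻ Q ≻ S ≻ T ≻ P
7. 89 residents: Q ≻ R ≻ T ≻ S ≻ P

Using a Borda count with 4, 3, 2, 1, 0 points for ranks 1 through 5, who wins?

R: 72·0 + 215·3 + 91·0 + 189·4 + 18·2 + 75·4 + 89·3 = 2004
Q: 72·1 + 215·2 + 91·1 + 189·2 + 18·4 + 75·3 + 89·4 = 1624
P: 72·4 + 215·4 + 91·2 + 189·0 + 18·1 + 75·0 + 89·0 = 1348
T: 72·2 + 215·0 + 91·4 + 189·1 + 18·0 + 75·1 + 89·2 = 950
S: 72·3 + 215·1 + 91·3 + 189·3 + 18·3 + 75·2 + 89·1 = 1564
R has the highest Borda score (2004).

R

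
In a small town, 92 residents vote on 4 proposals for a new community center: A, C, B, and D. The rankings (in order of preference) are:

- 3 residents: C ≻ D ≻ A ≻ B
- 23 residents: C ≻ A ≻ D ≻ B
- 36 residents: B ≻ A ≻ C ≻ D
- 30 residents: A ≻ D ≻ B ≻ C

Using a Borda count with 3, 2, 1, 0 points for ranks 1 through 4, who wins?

A

A: 3·1 + 23·2 + 36·2 + 30·3 = 211
C: 3·3 + 23·3 + 36·1 + 30·0 = 114
B: 3·0 + 23·0 + 36·3 + 30·1 = 138
D: 3·2 + 23·1 + 36·0 + 30·2 = 89
A has the highest Borda score (211).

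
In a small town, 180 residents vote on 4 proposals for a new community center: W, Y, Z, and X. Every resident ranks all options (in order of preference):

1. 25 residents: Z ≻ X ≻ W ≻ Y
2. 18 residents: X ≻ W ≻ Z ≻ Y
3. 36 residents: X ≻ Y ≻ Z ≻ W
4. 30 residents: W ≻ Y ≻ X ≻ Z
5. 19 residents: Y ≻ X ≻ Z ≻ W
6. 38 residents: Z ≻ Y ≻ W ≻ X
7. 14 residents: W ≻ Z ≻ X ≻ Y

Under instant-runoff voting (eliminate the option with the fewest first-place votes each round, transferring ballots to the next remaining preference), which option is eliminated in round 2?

Round 1: W 44, Y 19, Z 63, X 54. Eliminate Y.
Round 2: W 44, Z 63, X 73. Eliminate W.

W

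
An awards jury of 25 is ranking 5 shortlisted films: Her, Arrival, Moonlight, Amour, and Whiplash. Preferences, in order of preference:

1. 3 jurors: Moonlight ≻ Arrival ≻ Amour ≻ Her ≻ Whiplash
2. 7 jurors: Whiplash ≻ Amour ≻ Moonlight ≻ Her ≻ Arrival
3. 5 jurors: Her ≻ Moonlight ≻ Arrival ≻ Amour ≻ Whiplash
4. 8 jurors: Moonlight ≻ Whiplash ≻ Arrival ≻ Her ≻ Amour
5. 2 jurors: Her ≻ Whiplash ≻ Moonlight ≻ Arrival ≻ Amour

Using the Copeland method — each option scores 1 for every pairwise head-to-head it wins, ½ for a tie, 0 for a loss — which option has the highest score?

Moonlight

Her: beats Arrival and Amour; loses to Moonlight and Whiplash → score 2.
Arrival: beats Amour; loses to Her, Moonlight, and Whiplash → score 1.
Moonlight: beats Her, Arrival, Amour, and Whiplash → score 4.
Amour: loses to Her, Arrival, Moonlight, and Whiplash → score 0.
Whiplash: beats Her, Arrival, and Amour; loses to Moonlight → score 3.
Moonlight has the best pairwise record.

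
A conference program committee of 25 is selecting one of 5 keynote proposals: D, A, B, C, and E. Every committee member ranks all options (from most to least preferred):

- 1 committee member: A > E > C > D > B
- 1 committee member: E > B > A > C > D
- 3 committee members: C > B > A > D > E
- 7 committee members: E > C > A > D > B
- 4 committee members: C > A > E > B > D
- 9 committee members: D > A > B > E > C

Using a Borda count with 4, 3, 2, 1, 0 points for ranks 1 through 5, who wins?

A

D: 1·1 + 1·0 + 3·1 + 7·1 + 4·0 + 9·4 = 47
A: 1·4 + 1·2 + 3·2 + 7·2 + 4·3 + 9·3 = 65
B: 1·0 + 1·3 + 3·3 + 7·0 + 4·1 + 9·2 = 34
C: 1·2 + 1·1 + 3·4 + 7·3 + 4·4 + 9·0 = 52
E: 1·3 + 1·4 + 3·0 + 7·4 + 4·2 + 9·1 = 52
A has the highest Borda score (65).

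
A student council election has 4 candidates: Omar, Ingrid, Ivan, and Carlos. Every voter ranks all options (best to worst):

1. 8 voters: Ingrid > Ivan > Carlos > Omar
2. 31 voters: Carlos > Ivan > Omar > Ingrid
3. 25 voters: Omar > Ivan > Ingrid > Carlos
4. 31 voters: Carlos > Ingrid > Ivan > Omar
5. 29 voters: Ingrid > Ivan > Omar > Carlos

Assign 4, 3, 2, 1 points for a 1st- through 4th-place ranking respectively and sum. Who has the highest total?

Omar: 8·1 + 31·2 + 25·4 + 31·1 + 29·2 = 259
Ingrid: 8·4 + 31·1 + 25·2 + 31·3 + 29·4 = 322
Ivan: 8·3 + 31·3 + 25·3 + 31·2 + 29·3 = 341
Carlos: 8·2 + 31·4 + 25·1 + 31·4 + 29·1 = 318
Ivan has the highest Borda score (341).

Ivan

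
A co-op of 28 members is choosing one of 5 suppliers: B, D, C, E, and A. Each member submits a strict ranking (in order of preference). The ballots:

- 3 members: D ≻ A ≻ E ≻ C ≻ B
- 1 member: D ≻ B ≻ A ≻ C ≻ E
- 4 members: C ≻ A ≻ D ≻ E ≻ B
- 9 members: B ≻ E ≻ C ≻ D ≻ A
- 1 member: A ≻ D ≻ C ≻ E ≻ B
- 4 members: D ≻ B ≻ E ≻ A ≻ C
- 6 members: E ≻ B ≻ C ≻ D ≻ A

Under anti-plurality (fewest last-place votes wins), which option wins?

D

Last-place votes: B 8, D 0, C 4, E 1, A 15.
D is ranked last by the fewest voters, so D wins.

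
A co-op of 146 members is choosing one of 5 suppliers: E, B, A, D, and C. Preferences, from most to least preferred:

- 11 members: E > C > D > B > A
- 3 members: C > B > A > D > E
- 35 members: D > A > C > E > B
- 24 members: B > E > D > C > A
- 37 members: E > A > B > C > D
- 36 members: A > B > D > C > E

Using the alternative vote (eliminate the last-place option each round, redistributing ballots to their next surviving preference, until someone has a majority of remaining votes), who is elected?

A

Round 1: E 48, B 24, A 36, D 35, C 3. Eliminate C.
Round 2: E 48, B 27, A 36, D 35. Eliminate B.
Round 3: E 72, A 39, D 35. Eliminate D.
Round 4: E 72, A 74. A has a majority.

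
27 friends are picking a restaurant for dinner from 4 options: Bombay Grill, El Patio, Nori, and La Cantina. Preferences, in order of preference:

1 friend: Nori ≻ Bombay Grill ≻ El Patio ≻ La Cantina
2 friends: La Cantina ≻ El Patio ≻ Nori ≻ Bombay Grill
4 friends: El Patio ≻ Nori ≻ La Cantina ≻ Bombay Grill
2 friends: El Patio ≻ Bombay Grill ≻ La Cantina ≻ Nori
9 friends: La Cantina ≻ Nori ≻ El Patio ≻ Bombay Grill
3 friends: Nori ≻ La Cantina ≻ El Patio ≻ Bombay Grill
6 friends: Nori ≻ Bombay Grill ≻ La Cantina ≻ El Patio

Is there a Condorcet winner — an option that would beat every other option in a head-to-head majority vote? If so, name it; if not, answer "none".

Nori vs Bombay Grill: 25–2 for Nori.
Nori vs El Patio: 19–8 for Nori.
Nori vs La Cantina: 14–13 for Nori.
Nori beats every other option head-to-head.

Nori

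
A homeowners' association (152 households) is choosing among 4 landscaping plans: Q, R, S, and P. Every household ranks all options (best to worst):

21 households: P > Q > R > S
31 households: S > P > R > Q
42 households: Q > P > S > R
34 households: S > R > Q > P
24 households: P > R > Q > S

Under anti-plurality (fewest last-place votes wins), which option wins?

Q

Last-place votes: Q 31, R 42, S 45, P 34.
Q is ranked last by the fewest voters, so Q wins.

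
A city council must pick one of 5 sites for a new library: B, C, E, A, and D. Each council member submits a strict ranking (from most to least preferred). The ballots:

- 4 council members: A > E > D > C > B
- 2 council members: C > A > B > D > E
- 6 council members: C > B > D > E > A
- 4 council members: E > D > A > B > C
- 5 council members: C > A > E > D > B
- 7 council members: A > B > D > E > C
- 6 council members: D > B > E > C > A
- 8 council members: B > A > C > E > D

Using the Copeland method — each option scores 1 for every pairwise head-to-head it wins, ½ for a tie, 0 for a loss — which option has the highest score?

A

B: beats C, E, and D; loses to A → score 3.
C: ties E and D; loses to B and A → score 1.
E: ties C and D; loses to B and A → score 1.
A: beats B, C, E, and D → score 4.
D: ties C and E; loses to B and A → score 1.
A has the best pairwise record.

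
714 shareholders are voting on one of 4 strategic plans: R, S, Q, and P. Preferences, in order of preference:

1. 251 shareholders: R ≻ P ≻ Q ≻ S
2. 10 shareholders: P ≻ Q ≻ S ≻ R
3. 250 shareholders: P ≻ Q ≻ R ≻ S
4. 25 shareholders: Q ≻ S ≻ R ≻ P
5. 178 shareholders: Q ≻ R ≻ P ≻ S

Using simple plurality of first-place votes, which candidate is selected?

First-place votes: R 251, S 0, Q 203, P 260.
P has the most first-place votes.

P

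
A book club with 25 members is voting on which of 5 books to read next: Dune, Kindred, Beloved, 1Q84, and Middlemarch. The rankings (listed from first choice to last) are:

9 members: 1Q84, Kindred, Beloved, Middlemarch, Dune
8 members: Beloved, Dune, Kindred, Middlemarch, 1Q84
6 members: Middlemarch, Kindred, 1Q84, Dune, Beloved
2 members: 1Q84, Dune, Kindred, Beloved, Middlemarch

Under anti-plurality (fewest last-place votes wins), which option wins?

Last-place votes: Dune 9, Kindred 0, Beloved 6, 1Q84 8, Middlemarch 2.
Kindred is ranked last by the fewest voters, so Kindred wins.

Kindred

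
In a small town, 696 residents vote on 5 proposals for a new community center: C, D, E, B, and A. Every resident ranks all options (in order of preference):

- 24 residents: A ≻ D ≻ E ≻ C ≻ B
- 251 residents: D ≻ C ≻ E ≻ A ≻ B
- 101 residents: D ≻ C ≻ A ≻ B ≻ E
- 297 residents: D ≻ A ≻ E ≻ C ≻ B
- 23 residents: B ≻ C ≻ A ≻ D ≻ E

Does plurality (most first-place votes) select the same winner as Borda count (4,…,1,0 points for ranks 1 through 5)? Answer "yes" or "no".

Plurality — first-place votes: C 0, D 649, E 0, B 23, A 24. Winner: D.
Borda — scores: C 1446, D 2691, E 1144, B 193, A 1486. Winner: D.
The two methods agree.

yes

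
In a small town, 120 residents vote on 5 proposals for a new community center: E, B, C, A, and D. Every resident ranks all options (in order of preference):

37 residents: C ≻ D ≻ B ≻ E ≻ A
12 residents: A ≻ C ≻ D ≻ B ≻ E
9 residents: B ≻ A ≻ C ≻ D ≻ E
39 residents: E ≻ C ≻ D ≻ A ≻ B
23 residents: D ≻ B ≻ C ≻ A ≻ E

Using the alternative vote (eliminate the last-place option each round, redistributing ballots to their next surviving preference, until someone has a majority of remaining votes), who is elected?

C

Round 1: E 39, B 9, C 37, A 12, D 23. Eliminate B.
Round 2: E 39, C 37, A 21, D 23. Eliminate A.
Round 3: E 39, C 58, D 23. Eliminate D.
Round 4: E 39, C 81. C has a majority.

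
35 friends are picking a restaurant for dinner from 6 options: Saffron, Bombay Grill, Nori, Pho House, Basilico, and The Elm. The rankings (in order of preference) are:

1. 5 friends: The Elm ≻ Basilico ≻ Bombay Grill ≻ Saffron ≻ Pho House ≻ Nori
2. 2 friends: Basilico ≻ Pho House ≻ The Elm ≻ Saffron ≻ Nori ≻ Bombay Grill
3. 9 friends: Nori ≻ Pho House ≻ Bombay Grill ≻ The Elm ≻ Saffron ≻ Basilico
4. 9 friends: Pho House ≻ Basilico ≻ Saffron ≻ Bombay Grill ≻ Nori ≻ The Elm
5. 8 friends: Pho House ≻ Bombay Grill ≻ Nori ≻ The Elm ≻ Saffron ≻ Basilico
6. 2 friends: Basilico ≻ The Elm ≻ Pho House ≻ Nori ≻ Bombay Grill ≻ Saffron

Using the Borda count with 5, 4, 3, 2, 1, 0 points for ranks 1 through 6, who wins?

Saffron: 5·2 + 2·2 + 9·1 + 9·3 + 8·1 + 2·0 = 58
Bombay Grill: 5·3 + 2·0 + 9·3 + 9·2 + 8·4 + 2·1 = 94
Nori: 5·0 + 2·1 + 9·5 + 9·1 + 8·3 + 2·2 = 84
Pho House: 5·1 + 2·4 + 9·4 + 9·5 + 8·5 + 2·3 = 140
Basilico: 5·4 + 2·5 + 9·0 + 9·4 + 8·0 + 2·5 = 76
The Elm: 5·5 + 2·3 + 9·2 + 9·0 + 8·2 + 2·4 = 73
Pho House has the highest Borda score (140).

Pho House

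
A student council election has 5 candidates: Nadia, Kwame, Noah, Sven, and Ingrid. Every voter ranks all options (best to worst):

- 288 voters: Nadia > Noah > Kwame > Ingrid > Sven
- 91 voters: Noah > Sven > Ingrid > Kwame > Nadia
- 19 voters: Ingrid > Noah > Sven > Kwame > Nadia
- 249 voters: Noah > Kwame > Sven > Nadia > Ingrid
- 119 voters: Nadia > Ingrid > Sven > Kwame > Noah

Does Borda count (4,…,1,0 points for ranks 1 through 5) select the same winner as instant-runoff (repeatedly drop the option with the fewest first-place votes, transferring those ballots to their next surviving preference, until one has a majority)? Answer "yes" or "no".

no

Borda — scores: Nadia 1877, Kwame 1552, Noah 2281, Sven 1047, Ingrid 903. Winner: Noah.
Instant-runoff — R1 Nadia 407, Kwame 0, Noah 340, Sven 0, Ingrid 19 (Nadia winner). Winner: Nadia.
The two methods disagree.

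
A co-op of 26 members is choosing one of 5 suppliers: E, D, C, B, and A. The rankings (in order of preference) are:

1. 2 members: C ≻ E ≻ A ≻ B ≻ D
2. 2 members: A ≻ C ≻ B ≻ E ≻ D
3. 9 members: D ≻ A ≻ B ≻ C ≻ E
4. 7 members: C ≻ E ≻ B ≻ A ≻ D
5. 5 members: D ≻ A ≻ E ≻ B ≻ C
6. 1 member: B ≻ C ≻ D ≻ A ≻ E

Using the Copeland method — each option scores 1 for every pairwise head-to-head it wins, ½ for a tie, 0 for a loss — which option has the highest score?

D

E: beats B; loses to D, C, and A → score 1.
D: beats E, C, B, and A → score 4.
C: beats E; loses to D, B, and A → score 1.
B: beats C; loses to E, D, and A → score 1.
A: beats E, C, and B; loses to D → score 3.
D has the best pairwise record.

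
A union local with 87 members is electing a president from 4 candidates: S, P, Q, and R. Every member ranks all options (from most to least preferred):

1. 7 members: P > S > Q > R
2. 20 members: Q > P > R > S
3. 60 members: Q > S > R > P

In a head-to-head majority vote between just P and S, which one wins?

S

Voters preferring P to S: 27; preferring S to P: 60.
S wins the head-to-head.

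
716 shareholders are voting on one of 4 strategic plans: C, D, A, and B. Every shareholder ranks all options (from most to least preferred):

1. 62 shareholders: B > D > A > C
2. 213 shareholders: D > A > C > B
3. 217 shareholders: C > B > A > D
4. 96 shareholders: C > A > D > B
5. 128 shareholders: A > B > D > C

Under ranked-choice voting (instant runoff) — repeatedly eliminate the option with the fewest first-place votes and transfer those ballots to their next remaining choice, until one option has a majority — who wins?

D

Round 1: C 313, D 213, A 128, B 62. Eliminate B.
Round 2: C 313, D 275, A 128. Eliminate A.
Round 3: C 313, D 403. D has a majority.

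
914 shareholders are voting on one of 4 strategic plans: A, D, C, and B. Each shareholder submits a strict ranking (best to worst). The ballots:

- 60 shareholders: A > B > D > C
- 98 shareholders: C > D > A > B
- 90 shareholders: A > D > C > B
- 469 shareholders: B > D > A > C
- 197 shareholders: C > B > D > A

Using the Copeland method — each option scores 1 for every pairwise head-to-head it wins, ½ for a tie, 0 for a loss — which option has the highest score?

B

A: beats C; loses to D and B → score 1.
D: beats A and C; loses to B → score 2.
C: loses to A, D, and B → score 0.
B: beats A, D, and C → score 3.
B has the best pairwise record.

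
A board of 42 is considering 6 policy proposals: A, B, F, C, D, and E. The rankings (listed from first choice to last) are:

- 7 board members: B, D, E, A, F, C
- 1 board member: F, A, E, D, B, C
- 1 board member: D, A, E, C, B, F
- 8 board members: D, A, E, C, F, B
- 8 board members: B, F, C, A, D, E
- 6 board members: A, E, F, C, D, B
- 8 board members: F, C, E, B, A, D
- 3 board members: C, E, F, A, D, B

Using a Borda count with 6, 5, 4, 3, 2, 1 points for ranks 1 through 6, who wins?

F

A: 7·3 + 1·5 + 1·5 + 8·5 + 8·3 + 6·6 + 8·2 + 3·3 = 156
B: 7·6 + 1·2 + 1·2 + 8·1 + 8·6 + 6·1 + 8·3 + 3·1 = 135
F: 7·2 + 1·6 + 1·1 + 8·2 + 8·5 + 6·4 + 8·6 + 3·4 = 161
C: 7·1 + 1·1 + 1·3 + 8·3 + 8·4 + 6·3 + 8·5 + 3·6 = 143
D: 7·5 + 1·3 + 1·6 + 8·6 + 8·2 + 6·2 + 8·1 + 3·2 = 134
E: 7·4 + 1·4 + 1·4 + 8·4 + 8·1 + 6·5 + 8·4 + 3·5 = 153
F has the highest Borda score (161).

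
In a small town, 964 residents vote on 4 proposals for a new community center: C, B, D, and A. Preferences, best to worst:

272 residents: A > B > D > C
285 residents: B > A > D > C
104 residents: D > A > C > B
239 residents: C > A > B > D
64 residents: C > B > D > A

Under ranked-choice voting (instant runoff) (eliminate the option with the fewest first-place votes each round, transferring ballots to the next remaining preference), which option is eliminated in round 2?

Round 1: C 303, B 285, D 104, A 272. Eliminate D.
Round 2: C 303, B 285, A 376. Eliminate B.

B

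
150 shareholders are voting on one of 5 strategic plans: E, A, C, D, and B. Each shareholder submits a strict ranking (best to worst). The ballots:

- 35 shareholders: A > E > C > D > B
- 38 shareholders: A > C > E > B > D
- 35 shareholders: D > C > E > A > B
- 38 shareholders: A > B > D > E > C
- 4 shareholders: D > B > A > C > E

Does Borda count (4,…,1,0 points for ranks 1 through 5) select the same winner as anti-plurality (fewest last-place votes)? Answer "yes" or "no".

yes

Borda — scores: E 289, A 487, C 293, D 267, B 164. Winner: A.
Anti-plurality — last-place votes: E 4, A 0, C 38, D 38, B 70. Winner: A.
The two methods agree.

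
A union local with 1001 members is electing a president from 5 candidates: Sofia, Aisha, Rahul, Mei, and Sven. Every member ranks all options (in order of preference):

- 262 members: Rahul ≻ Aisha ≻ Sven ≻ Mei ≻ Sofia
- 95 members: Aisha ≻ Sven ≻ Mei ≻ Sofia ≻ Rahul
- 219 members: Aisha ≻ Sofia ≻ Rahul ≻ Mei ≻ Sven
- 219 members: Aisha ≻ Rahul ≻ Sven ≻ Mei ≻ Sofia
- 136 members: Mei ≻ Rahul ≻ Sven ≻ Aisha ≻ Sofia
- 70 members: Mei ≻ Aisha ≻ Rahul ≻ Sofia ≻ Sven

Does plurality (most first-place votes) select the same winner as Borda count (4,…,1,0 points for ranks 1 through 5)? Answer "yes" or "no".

Plurality — first-place votes: Sofia 0, Aisha 533, Rahul 262, Mei 206, Sven 0. Winner: Aisha.
Borda — scores: Sofia 822, Aisha 3264, Rahul 2691, Mei 1714, Sven 1519. Winner: Aisha.
The two methods agree.

yes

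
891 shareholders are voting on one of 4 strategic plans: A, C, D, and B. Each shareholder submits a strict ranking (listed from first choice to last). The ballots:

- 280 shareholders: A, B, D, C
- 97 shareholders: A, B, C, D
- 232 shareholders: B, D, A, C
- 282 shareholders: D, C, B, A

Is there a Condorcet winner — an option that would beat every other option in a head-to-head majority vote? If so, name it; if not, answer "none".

B

B vs A: 514–377 for B.
B vs C: 609–282 for B.
B vs D: 609–282 for B.
B beats every other option head-to-head.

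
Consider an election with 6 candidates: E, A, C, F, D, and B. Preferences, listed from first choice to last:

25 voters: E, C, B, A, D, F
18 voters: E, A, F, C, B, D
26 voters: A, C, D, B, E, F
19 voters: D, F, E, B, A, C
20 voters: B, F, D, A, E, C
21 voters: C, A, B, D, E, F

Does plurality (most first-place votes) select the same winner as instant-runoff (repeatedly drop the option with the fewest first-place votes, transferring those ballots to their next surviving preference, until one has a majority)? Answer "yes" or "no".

no

Plurality — first-place votes: E 43, A 26, C 21, F 0, D 19, B 20. Winner: E.
Instant-runoff — R1 E 43, A 26, C 21, F 0, D 19, B 20 (F out); R2 E 43, A 26, C 21, D 19, B 20 (D out); R3 E 62, A 26, C 21, B 20 (B out); R4 E 62, A 46, C 21 (C out); R5 E 62, A 67 (A winner). Winner: A.
The two methods disagree.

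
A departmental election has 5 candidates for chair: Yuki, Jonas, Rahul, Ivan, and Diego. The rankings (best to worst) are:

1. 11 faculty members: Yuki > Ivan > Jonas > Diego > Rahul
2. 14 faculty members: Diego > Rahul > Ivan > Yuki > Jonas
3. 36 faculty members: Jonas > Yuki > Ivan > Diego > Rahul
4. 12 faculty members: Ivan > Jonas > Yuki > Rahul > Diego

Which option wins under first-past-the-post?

First-place votes: Yuki 11, Jonas 36, Rahul 0, Ivan 12, Diego 14.
Jonas has the most first-place votes.

Jonas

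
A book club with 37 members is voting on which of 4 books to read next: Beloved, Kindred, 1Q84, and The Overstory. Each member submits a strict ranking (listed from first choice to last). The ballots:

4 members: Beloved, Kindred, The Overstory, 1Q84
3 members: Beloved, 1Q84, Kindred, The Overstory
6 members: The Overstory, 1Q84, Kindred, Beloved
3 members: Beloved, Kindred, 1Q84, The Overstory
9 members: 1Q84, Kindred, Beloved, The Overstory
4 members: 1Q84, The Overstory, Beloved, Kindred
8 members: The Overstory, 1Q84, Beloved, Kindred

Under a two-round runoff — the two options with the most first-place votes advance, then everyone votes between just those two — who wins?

Round 1 first-place votes: Beloved 10, Kindred 0, 1Q84 13, The Overstory 14.
The Overstory and 1Q84 advance.
Runoff: The Overstory is preferred to 1Q84 by 18 voters; 1Q84 by 19.
1Q84 wins the runoff.

1Q84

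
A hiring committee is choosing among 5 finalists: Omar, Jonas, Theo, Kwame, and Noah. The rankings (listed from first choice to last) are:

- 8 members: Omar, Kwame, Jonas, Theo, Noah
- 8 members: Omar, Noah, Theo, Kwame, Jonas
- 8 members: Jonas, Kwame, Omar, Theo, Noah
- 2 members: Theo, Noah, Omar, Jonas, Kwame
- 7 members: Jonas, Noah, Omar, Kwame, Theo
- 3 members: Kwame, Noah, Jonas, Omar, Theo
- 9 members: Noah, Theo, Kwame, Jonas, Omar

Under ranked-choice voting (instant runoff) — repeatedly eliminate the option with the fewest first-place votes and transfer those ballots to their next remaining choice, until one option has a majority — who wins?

Jonas

Round 1: Omar 16, Jonas 15, Theo 2, Kwame 3, Noah 9. Eliminate Theo.
Round 2: Omar 16, Jonas 15, Kwame 3, Noah 11. Eliminate Kwame.
Round 3: Omar 16, Jonas 15, Noah 14. Eliminate Noah.
Round 4: Omar 18, Jonas 27. Jonas has a majority.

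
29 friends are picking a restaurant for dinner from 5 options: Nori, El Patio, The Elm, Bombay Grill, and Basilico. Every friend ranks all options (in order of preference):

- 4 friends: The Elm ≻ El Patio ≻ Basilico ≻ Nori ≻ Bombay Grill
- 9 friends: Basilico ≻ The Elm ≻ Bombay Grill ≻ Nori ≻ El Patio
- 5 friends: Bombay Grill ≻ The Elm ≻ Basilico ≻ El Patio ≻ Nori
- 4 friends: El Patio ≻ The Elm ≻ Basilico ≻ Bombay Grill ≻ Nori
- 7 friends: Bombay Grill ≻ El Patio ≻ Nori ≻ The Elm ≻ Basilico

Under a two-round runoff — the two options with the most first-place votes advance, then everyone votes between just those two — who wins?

Basilico

Round 1 first-place votes: Nori 0, El Patio 4, The Elm 4, Bombay Grill 12, Basilico 9.
Bombay Grill and Basilico advance.
Runoff: Bombay Grill is preferred to Basilico by 12 voters; Basilico by 17.
Basilico wins the runoff.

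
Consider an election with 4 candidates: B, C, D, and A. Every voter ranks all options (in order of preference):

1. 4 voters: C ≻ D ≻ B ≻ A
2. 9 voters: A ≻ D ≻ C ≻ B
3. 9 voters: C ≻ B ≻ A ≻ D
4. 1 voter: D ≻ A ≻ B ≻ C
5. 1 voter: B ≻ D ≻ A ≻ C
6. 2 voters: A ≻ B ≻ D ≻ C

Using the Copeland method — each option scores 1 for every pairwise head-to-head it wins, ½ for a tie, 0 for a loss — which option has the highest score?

B: beats A; loses to C and D → score 1.
C: beats B; ties D and A → score 2.
D: beats B; ties C; loses to A → score 1.5.
A: beats D; ties C; loses to B → score 1.5.
C has the best pairwise record.

C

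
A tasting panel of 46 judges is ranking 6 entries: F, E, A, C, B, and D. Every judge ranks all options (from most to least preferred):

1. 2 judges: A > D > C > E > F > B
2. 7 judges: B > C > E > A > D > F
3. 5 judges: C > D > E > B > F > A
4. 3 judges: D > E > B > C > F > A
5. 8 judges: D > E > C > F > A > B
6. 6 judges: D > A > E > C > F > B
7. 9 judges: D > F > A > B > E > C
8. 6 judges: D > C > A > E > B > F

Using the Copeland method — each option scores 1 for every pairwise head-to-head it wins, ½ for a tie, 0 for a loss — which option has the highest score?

D

F: beats A and B; loses to E, C, and D → score 2.
E: beats F, C, and B; ties A; loses to D → score 3.5.
A: beats B; ties E; loses to F, C, and D → score 1.5.
C: beats F, A, and B; loses to E and D → score 3.
B: loses to F, E, A, C, and D → score 0.
D: beats F, E, A, C, and B → score 5.
D has the best pairwise record.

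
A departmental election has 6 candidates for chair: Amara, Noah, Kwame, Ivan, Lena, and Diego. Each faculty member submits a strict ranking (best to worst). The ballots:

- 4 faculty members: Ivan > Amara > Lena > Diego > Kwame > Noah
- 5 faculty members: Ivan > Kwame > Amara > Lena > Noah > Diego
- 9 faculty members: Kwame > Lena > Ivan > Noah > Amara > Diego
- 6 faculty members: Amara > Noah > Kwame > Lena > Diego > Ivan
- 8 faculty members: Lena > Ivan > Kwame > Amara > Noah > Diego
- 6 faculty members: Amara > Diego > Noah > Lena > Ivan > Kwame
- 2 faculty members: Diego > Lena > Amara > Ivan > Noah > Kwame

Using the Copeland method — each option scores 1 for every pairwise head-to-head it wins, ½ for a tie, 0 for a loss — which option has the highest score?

Ivan

Amara: beats Noah, Lena, and Diego; loses to Kwame and Ivan → score 3.
Noah: beats Diego; loses to Amara, Kwame, Ivan, and Lena → score 1.
Kwame: beats Amara, Noah, and Diego; ties Lena; loses to Ivan → score 3.5.
Ivan: beats Amara, Noah, Kwame, and Diego; loses to Lena → score 4.
Lena: beats Noah, Ivan, and Diego; ties Kwame; loses to Amara → score 3.5.
Diego: loses to Amara, Noah, Kwame, Ivan, and Lena → score 0.
Ivan has the best pairwise record.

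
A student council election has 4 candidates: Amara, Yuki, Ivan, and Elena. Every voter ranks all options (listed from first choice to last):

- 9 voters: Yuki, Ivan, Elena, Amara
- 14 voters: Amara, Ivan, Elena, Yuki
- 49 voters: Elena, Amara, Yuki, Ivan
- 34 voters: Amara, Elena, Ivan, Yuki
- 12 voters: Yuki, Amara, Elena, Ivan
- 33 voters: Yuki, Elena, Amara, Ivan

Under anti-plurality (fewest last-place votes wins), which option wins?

Last-place votes: Amara 9, Yuki 48, Ivan 94, Elena 0.
Elena is ranked last by the fewest voters, so Elena wins.

Elena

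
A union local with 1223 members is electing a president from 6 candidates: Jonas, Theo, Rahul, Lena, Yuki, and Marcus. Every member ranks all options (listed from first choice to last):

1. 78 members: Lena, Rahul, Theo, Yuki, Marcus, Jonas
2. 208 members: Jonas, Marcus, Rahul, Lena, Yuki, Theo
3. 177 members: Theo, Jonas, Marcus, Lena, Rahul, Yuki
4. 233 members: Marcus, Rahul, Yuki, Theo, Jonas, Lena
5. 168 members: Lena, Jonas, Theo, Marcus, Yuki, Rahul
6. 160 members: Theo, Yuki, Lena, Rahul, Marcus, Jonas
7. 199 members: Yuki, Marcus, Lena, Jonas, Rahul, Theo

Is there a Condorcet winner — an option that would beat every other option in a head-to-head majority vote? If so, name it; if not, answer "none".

Marcus

Marcus vs Jonas: 670–553 for Marcus.
Marcus vs Theo: 640–583 for Marcus.
Marcus vs Rahul: 985–238 for Marcus.
Marcus vs Lena: 817–406 for Marcus.
Marcus vs Yuki: 786–437 for Marcus.
Marcus beats every other option head-to-head.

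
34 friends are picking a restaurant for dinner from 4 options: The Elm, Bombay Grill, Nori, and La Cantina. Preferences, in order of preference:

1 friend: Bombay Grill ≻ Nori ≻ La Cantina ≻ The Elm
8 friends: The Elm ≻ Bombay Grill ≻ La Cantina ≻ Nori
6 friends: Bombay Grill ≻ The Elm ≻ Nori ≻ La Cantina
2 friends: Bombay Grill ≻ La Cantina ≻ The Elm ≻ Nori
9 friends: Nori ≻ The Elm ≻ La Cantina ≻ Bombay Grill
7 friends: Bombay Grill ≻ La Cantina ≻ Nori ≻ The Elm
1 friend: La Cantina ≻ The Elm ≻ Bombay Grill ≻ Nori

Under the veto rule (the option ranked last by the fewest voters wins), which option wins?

La Cantina

Last-place votes: The Elm 8, Bombay Grill 9, Nori 11, La Cantina 6.
La Cantina is ranked last by the fewest voters, so La Cantina wins.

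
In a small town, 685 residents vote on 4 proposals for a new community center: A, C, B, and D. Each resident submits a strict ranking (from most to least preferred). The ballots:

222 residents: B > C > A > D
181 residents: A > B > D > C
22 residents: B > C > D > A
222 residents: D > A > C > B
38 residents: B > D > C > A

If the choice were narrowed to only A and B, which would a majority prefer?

Voters preferring A to B: 403; preferring B to A: 282.
A wins the head-to-head.

A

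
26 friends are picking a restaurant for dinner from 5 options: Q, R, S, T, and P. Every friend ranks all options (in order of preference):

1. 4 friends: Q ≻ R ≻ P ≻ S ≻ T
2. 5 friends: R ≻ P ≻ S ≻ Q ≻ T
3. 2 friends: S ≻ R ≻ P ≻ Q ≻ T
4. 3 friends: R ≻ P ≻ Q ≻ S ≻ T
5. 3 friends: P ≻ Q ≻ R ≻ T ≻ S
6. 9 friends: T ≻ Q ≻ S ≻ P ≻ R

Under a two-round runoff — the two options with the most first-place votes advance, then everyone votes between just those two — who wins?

Round 1 first-place votes: Q 4, R 8, S 2, T 9, P 3.
T and R advance.
Runoff: T is preferred to R by 9 voters; R by 17.
R wins the runoff.

R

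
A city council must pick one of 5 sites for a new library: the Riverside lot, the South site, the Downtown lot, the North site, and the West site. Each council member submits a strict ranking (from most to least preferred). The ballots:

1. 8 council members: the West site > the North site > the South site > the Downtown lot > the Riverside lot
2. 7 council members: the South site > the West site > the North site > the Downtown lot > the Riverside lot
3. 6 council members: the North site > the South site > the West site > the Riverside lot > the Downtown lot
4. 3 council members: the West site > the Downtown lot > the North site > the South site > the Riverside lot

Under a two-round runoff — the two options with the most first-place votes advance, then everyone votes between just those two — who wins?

the South site

Round 1 first-place votes: the Riverside lot 0, the South site 7, the Downtown lot 0, the North site 6, the West site 11.
the West site and the South site advance.
Runoff: the West site is preferred to the South site by 11 voters; the South site by 13.
the South site wins the runoff.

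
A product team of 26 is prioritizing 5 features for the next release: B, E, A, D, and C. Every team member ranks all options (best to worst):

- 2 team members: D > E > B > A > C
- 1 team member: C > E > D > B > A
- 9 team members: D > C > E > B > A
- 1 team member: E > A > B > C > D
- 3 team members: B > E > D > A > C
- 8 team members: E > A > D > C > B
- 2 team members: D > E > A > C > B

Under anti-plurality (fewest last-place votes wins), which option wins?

Last-place votes: B 10, E 0, A 10, D 1, C 5.
E is ranked last by the fewest voters, so E wins.

E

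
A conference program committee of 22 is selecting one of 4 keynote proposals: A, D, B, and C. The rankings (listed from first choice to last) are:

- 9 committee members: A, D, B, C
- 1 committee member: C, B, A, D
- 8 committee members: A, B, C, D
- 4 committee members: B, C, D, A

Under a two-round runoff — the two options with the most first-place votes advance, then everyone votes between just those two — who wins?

A

Round 1 first-place votes: A 17, D 0, B 4, C 1.
A and B advance.
Runoff: A is preferred to B by 17 voters; B by 5.
A wins the runoff.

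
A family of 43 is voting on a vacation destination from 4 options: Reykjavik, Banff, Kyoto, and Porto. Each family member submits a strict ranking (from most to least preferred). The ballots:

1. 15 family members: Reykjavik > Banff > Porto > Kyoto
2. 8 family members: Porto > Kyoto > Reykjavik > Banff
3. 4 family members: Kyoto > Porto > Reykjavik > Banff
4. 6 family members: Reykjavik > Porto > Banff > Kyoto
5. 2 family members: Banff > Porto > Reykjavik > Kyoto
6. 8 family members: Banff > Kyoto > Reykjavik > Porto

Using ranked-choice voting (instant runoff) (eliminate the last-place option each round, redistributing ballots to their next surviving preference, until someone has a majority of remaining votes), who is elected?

Reykjavik

Round 1: Reykjavik 21, Banff 10, Kyoto 4, Porto 8. Eliminate Kyoto.
Round 2: Reykjavik 21, Banff 10, Porto 12. Eliminate Banff.
Round 3: Reykjavik 29, Porto 14. Reykjavik has a majority.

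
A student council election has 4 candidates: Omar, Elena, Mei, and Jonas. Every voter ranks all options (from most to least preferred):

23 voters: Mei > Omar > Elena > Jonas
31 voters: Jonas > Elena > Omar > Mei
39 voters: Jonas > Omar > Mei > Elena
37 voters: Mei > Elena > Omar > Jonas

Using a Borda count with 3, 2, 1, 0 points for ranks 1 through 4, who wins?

Omar: 23·2 + 31·1 + 39·2 + 37·1 = 192
Elena: 23·1 + 31·2 + 39·0 + 37·2 = 159
Mei: 23·3 + 31·0 + 39·1 + 37·3 = 219
Jonas: 23·0 + 31·3 + 39·3 + 37·0 = 210
Mei has the highest Borda score (219).

Mei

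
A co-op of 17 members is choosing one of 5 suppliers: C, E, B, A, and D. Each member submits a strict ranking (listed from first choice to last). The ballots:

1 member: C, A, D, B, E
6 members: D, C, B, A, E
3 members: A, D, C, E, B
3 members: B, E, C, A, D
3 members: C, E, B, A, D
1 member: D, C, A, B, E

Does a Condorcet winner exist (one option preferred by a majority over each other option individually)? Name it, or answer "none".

none

Checking pairwise contests:
D beats C 10–7.
C beats E 14–3.
C beats B 14–3.
C beats A 14–3.
A beats D 10–7.
Every option loses at least one head-to-head, so there is no Condorcet winner.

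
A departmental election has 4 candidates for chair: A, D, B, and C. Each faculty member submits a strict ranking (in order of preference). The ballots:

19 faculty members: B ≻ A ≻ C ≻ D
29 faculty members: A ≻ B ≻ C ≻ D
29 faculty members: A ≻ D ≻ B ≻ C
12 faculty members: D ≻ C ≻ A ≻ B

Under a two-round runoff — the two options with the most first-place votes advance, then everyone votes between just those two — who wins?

Round 1 first-place votes: A 58, D 12, B 19, C 0.
A and B advance.
Runoff: A is preferred to B by 70 voters; B by 19.
A wins the runoff.

A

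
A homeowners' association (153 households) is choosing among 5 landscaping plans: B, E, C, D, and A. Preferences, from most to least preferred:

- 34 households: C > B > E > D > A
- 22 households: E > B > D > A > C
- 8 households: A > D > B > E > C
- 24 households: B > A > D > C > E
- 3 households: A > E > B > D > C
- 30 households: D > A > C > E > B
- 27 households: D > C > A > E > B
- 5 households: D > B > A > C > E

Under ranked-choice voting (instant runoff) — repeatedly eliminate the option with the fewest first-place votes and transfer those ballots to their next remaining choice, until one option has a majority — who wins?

D

Round 1: B 24, E 22, C 34, D 62, A 11. Eliminate A.
Round 2: B 24, E 25, C 34, D 70. Eliminate B.
Round 3: E 25, C 34, D 94. D has a majority.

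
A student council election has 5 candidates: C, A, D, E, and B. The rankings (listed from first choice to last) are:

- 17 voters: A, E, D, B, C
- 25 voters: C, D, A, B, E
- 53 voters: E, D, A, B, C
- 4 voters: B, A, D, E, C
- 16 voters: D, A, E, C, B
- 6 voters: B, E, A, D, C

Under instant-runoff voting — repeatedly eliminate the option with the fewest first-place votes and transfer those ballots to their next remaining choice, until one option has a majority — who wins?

A

Round 1: C 25, A 17, D 16, E 53, B 10. Eliminate B.
Round 2: C 25, A 21, D 16, E 59. Eliminate D.
Round 3: C 25, A 37, E 59. Eliminate C.
Round 4: A 62, E 59. A has a majority.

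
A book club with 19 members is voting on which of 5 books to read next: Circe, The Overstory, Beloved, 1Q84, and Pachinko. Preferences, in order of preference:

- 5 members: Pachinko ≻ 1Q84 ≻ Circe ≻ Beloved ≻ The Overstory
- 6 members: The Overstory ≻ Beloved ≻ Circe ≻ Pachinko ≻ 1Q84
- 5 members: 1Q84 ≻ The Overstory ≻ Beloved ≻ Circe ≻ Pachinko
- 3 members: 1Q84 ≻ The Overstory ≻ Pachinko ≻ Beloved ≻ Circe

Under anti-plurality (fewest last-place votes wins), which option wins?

Beloved

Last-place votes: Circe 3, The Overstory 5, Beloved 0, 1Q84 6, Pachinko 5.
Beloved is ranked last by the fewest voters, so Beloved wins.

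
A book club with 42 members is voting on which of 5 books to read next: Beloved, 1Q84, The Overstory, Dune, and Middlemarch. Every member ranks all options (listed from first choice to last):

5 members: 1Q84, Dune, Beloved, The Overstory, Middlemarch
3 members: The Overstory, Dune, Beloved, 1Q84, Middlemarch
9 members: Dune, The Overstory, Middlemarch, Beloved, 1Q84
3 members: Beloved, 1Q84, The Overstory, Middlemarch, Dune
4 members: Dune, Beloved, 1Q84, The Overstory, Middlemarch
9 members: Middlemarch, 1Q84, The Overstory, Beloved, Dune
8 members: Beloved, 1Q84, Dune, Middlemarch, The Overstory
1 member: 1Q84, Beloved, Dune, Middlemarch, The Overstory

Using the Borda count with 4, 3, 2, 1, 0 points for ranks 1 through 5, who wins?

Beloved: 5·2 + 3·2 + 9·1 + 3·4 + 4·3 + 9·1 + 8·4 + 1·3 = 93
1Q84: 5·4 + 3·1 + 9·0 + 3·3 + 4·2 + 9·3 + 8·3 + 1·4 = 95
The Overstory: 5·1 + 3·4 + 9·3 + 3·2 + 4·1 + 9·2 + 8·0 + 1·0 = 72
Dune: 5·3 + 3·3 + 9·4 + 3·0 + 4·4 + 9·0 + 8·2 + 1·2 = 94
Middlemarch: 5·0 + 3·0 + 9·2 + 3·1 + 4·0 + 9·4 + 8·1 + 1·1 = 66
1Q84 has the highest Borda score (95).

1Q84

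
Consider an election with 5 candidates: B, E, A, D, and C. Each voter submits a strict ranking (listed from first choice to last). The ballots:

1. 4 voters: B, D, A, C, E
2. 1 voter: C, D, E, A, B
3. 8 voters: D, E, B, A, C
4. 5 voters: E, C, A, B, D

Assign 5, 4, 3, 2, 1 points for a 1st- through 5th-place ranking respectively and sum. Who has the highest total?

B: 4·5 + 1·1 + 8·3 + 5·2 = 55
E: 4·1 + 1·3 + 8·4 + 5·5 = 64
A: 4·3 + 1·2 + 8·2 + 5·3 = 45
D: 4·4 + 1·4 + 8·5 + 5·1 = 65
C: 4·2 + 1·5 + 8·1 + 5·4 = 41
D has the highest Borda score (65).

D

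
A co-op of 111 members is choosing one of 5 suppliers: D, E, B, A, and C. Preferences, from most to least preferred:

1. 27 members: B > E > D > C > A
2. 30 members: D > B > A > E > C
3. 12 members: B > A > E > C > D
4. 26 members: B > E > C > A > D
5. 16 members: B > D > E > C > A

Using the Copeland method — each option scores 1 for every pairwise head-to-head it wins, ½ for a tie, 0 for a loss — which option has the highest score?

B

D: beats A and C; loses to E and B → score 2.
E: beats D, A, and C; loses to B → score 3.
B: beats D, E, A, and C → score 4.
A: loses to D, E, B, and C → score 0.
C: beats A; loses to D, E, and B → score 1.
B has the best pairwise record.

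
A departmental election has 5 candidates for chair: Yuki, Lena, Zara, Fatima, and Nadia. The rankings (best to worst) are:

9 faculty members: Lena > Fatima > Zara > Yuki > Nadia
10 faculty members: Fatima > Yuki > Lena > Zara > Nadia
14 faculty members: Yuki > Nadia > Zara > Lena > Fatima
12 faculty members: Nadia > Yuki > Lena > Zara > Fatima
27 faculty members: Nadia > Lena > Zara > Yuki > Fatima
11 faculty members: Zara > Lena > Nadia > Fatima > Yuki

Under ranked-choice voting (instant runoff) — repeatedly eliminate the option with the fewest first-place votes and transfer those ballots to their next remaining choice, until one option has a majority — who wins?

Round 1: Yuki 14, Lena 9, Zara 11, Fatima 10, Nadia 39. Eliminate Lena.
Round 2: Yuki 14, Zara 11, Fatima 19, Nadia 39. Eliminate Zara.
Round 3: Yuki 14, Fatima 19, Nadia 50. Nadia has a majority.

Nadia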